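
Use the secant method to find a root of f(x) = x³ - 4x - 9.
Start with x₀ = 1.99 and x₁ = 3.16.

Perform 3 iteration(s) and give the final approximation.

f(x) = x³ - 4x - 9
x₀ = 1.99, x₁ = 3.16

Secant formula: x_{n+1} = x_n - f(x_n)(x_n - x_{n-1})/(f(x_n) - f(x_{n-1}))

Iteration 1:
  f(1.990000) = -9.079401
  f(3.160000) = 9.914496
  x_2 = 3.160000 - 9.914496×(3.160000 - 1.990000)/(9.914496 - (-9.079401))
       = 2.549280
Iteration 2:
  f(3.160000) = 9.914496
  f(2.549280) = -2.629793
  x_3 = 2.549280 - (-2.629793)×(2.549280 - 3.160000)/(-2.629793 - 9.914496)
       = 2.677311
Iteration 3:
  f(2.549280) = -2.629793
  f(2.677311) = -0.518287
  x_4 = 2.677311 - (-0.518287)×(2.677311 - 2.549280)/(-0.518287 - (-2.629793))
       = 2.708738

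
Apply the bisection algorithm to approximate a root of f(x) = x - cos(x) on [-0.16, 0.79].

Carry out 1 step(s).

f(x) = x - cos(x)
Initial interval: [-0.16, 0.79]

Iteration 1:
  c_1 = (-0.160000 + 0.790000)/2 = 0.315000
  f(c_1) = f(0.315000) = -0.635796
  f(a) × f(c) ≥ 0, new interval: [0.315000, 0.790000]

After 1 iteration(s), the approximation is c_1 = 0.315000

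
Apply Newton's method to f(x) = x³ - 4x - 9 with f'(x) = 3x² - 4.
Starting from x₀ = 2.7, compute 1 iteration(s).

f(x) = x³ - 4x - 9
f'(x) = 3x² - 4
x₀ = 2.7

Newton-Raphson formula: x_{n+1} = x_n - f(x_n)/f'(x_n)

Iteration 1:
  f(2.700000) = -0.117000
  f'(2.700000) = 17.870000
  x_1 = 2.700000 - (-0.117000)/17.870000 = 2.706547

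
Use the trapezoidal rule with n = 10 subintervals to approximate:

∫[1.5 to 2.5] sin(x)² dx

f(x) = sin(x)²
a = 1.5, b = 2.5, n = 10
h = (b - a)/n = 0.100000

Trapezoidal rule: (h/2)[f(x₀) + 2f(x₁) + 2f(x₂) + ... + f(xₙ)]

x_0 = 1.5000, f(x_0) = 0.994996, coefficient = 1
x_1 = 1.6000, f(x_1) = 0.999147, coefficient = 2
x_2 = 1.7000, f(x_2) = 0.983399, coefficient = 2
x_3 = 1.8000, f(x_3) = 0.948379, coefficient = 2
x_4 = 1.9000, f(x_4) = 0.895484, coefficient = 2
x_5 = 2.0000, f(x_5) = 0.826822, coefficient = 2
x_6 = 2.1000, f(x_6) = 0.745130, coefficient = 2
x_7 = 2.2000, f(x_7) = 0.653666, coefficient = 2
x_8 = 2.3000, f(x_8) = 0.556076, coefficient = 2
x_9 = 2.4000, f(x_9) = 0.456251, coefficient = 2
x_10 = 2.5000, f(x_10) = 0.358169, coefficient = 1

I ≈ (0.100000/2) × 15.481875 = 0.774094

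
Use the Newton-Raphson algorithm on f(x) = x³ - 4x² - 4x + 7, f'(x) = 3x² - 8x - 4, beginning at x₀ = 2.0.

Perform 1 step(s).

f(x) = x³ - 4x² - 4x + 7
f'(x) = 3x² - 8x - 4
x₀ = 2.0

Newton-Raphson formula: x_{n+1} = x_n - f(x_n)/f'(x_n)

Iteration 1:
  f(2.000000) = -9.000000
  f'(2.000000) = -8.000000
  x_1 = 2.000000 - (-9.000000)/(-8.000000) = 0.875000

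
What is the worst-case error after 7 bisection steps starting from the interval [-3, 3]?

Bisection error bound: |error| ≤ (b-a)/2^n
|error| ≤ (3 - (-3))/2^7 = 6/2^7
|error| ≤ 0.0468750000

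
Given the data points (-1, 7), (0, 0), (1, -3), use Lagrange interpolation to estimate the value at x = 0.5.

Lagrange interpolation formula:
P(x) = Σ yᵢ × Lᵢ(x)
where Lᵢ(x) = Π_{j≠i} (x - xⱼ)/(xᵢ - xⱼ)

L_0(0.5) = (0.5 - 0)/(-1 - 0) × (0.5 - 1)/(-1 - 1) = -0.125000
L_1(0.5) = (0.5 - (-1))/(0 - (-1)) × (0.5 - 1)/(0 - 1) = 0.750000
L_2(0.5) = (0.5 - (-1))/(1 - (-1)) × (0.5 - 0)/(1 - 0) = 0.375000

P(0.5) = 7×L_0(0.5) + 0×L_1(0.5) + (-3)×L_2(0.5)
P(0.5) = -2.000000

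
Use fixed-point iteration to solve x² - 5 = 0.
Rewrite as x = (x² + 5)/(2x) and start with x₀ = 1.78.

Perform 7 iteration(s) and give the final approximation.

Equation: x² - 5 = 0
Fixed-point form: x = (x² + 5)/(2x)
x₀ = 1.78

x_1 = g(1.780000) = 2.294494
x_2 = g(2.294494) = 2.236812
x_3 = g(2.236812) = 2.236068
x_4 = g(2.236068) = 2.236068
x_5 = g(2.236068) = 2.236068
x_6 = g(2.236068) = 2.236068
x_7 = g(2.236068) = 2.236068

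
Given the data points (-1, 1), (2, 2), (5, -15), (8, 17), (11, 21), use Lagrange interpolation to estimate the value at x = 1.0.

Lagrange interpolation formula:
P(x) = Σ yᵢ × Lᵢ(x)
where Lᵢ(x) = Π_{j≠i} (x - xⱼ)/(xᵢ - xⱼ)

L_0(1.0) = (1.0 - 2)/(-1 - 2) × (1.0 - 5)/(-1 - 5) × (1.0 - 8)/(-1 - 8) × (1.0 - 11)/(-1 - 11) = 0.144033
L_1(1.0) = (1.0 - (-1))/(2 - (-1)) × (1.0 - 5)/(2 - 5) × (1.0 - 8)/(2 - 8) × (1.0 - 11)/(2 - 11) = 1.152263
L_2(1.0) = (1.0 - (-1))/(5 - (-1)) × (1.0 - 2)/(5 - 2) × (1.0 - 8)/(5 - 8) × (1.0 - 11)/(5 - 11) = -0.432099
L_3(1.0) = (1.0 - (-1))/(8 - (-1)) × (1.0 - 2)/(8 - 2) × (1.0 - 5)/(8 - 5) × (1.0 - 11)/(8 - 11) = 0.164609
L_4(1.0) = (1.0 - (-1))/(11 - (-1)) × (1.0 - 2)/(11 - 2) × (1.0 - 5)/(11 - 5) × (1.0 - 8)/(11 - 8) = -0.028807

P(1.0) = 1×L_0(1.0) + 2×L_1(1.0) + (-15)×L_2(1.0) + 17×L_3(1.0) + 21×L_4(1.0)
P(1.0) = 11.123457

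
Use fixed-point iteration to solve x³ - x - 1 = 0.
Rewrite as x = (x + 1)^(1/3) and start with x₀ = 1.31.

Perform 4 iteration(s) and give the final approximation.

Equation: x³ - x - 1 = 0
Fixed-point form: x = (x + 1)^(1/3)
x₀ = 1.31

x_1 = g(1.310000) = 1.321916
x_2 = g(1.321916) = 1.324186
x_3 = g(1.324186) = 1.324617
x_4 = g(1.324617) = 1.324699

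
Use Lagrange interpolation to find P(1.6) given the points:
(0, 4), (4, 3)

Lagrange interpolation formula:
P(x) = Σ yᵢ × Lᵢ(x)
where Lᵢ(x) = Π_{j≠i} (x - xⱼ)/(xᵢ - xⱼ)

L_0(1.6) = (1.6 - 4)/(0 - 4) = 0.600000
L_1(1.6) = (1.6 - 0)/(4 - 0) = 0.400000

P(1.6) = 4×L_0(1.6) + 3×L_1(1.6)
P(1.6) = 3.600000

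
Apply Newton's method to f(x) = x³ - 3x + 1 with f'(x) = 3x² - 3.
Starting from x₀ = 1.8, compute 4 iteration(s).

f(x) = x³ - 3x + 1
f'(x) = 3x² - 3
x₀ = 1.8

Newton-Raphson formula: x_{n+1} = x_n - f(x_n)/f'(x_n)

Iteration 1:
  f(1.800000) = 1.432000
  f'(1.800000) = 6.720000
  x_1 = 1.800000 - 1.432000/6.720000 = 1.586905
Iteration 2:
  f(1.586905) = 0.235535
  f'(1.586905) = 4.554800
  x_2 = 1.586905 - 0.235535/4.554800 = 1.535193
Iteration 3:
  f(1.535193) = 0.012592
  f'(1.535193) = 4.070456
  x_3 = 1.535193 - 0.012592/4.070456 = 1.532100
Iteration 4:
  f(1.532100) = 0.000044
  f'(1.532100) = 4.041989
  x_4 = 1.532100 - 0.000044/4.041989 = 1.532089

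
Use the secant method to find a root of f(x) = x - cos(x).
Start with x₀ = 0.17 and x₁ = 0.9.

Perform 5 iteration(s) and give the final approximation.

f(x) = x - cos(x)
x₀ = 0.17, x₁ = 0.9

Secant formula: x_{n+1} = x_n - f(x_n)(x_n - x_{n-1})/(f(x_n) - f(x_{n-1}))

Iteration 1:
  f(0.170000) = -0.815585
  f(0.900000) = 0.278390
  x_2 = 0.900000 - 0.278390×(0.900000 - 0.170000)/(0.278390 - (-0.815585))
       = 0.714233
Iteration 2:
  f(0.900000) = 0.278390
  f(0.714233) = -0.041363
  x_3 = 0.714233 - (-0.041363)×(0.714233 - 0.900000)/(-0.041363 - 0.278390)
       = 0.738264
Iteration 3:
  f(0.714233) = -0.041363
  f(0.738264) = -0.001375
  x_4 = 0.738264 - (-0.001375)×(0.738264 - 0.714233)/(-0.001375 - (-0.041363))
       = 0.739090
Iteration 4:
  f(0.738264) = -0.001375
  f(0.739090) = 0.000008
  x_5 = 0.739090 - 0.000008×(0.739090 - 0.738264)/(0.000008 - (-0.001375))
       = 0.739085
Iteration 5:
  f(0.739090) = 0.000008
  f(0.739085) = 0.000000
  x_6 = 0.739085 - 0.000000×(0.739085 - 0.739090)/(0.000000 - 0.000008)
       = 0.739085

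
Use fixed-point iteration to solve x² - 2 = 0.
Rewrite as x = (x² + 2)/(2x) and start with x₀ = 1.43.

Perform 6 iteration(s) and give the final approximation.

Equation: x² - 2 = 0
Fixed-point form: x = (x² + 2)/(2x)
x₀ = 1.43

x_1 = g(1.430000) = 1.414301
x_2 = g(1.414301) = 1.414214
x_3 = g(1.414214) = 1.414214
x_4 = g(1.414214) = 1.414214
x_5 = g(1.414214) = 1.414214
x_6 = g(1.414214) = 1.414214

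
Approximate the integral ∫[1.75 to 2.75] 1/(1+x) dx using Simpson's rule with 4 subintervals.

f(x) = 1/(1+x)
a = 1.75, b = 2.75, n = 4
h = (b - a)/n = 0.250000

Simpson's rule: (h/3)[f(x₀) + 4f(x₁) + 2f(x₂) + ... + f(xₙ)]

x_0 = 1.7500, f(x_0) = 0.363636, coefficient = 1
x_1 = 2.0000, f(x_1) = 0.333333, coefficient = 4
x_2 = 2.2500, f(x_2) = 0.307692, coefficient = 2
x_3 = 2.5000, f(x_3) = 0.285714, coefficient = 4
x_4 = 2.7500, f(x_4) = 0.266667, coefficient = 1

I ≈ (0.250000/3) × 3.721878 = 0.310157
Exact value: 0.310155
Error: 0.000002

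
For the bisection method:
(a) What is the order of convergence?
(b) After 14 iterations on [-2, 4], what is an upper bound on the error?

(a) Bisection has linear (order 1) convergence; the error is halved each step.

(b) Error bound = (b-a)/2^n = (4 - (-2))/2^{14}
    = 6/2^{14}

(a) 1 (linear); (b) error ≤ 3.66e-04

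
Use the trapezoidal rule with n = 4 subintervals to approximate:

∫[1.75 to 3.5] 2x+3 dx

f(x) = 2x+3
a = 1.75, b = 3.5, n = 4
h = (b - a)/n = 0.437500

Trapezoidal rule: (h/2)[f(x₀) + 2f(x₁) + 2f(x₂) + ... + f(xₙ)]

x_0 = 1.7500, f(x_0) = 6.500000, coefficient = 1
x_1 = 2.1875, f(x_1) = 7.375000, coefficient = 2
x_2 = 2.6250, f(x_2) = 8.250000, coefficient = 2
x_3 = 3.0625, f(x_3) = 9.125000, coefficient = 2
x_4 = 3.5000, f(x_4) = 10.000000, coefficient = 1

I ≈ (0.437500/2) × 66.000000 = 14.437500
Exact value: 14.437500
Error: 0.000000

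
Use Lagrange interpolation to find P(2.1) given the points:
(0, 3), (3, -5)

Lagrange interpolation formula:
P(x) = Σ yᵢ × Lᵢ(x)
where Lᵢ(x) = Π_{j≠i} (x - xⱼ)/(xᵢ - xⱼ)

L_0(2.1) = (2.1 - 3)/(0 - 3) = 0.300000
L_1(2.1) = (2.1 - 0)/(3 - 0) = 0.700000

P(2.1) = 3×L_0(2.1) + (-5)×L_1(2.1)
P(2.1) = -2.600000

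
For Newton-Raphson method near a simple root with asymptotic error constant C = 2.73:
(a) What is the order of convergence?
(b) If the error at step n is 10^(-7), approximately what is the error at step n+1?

(a) Newton-Raphson has quadratic (order 2) convergence near simple roots.
    This means |e_{n+1}| ≈ C|e_n|².

(b) With |e_n| = 10^(-7) and C = 2.73:
    |e_{n+1}| ≈ 2.73 × (10^(-7))² = 2.73 × 10^(-14)

(a) 2 (quadratic); (b) |e_{n+1}| ≈ 2.730e-14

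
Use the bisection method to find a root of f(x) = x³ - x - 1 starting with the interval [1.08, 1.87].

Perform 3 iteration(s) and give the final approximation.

f(x) = x³ - x - 1
Initial interval: [1.08, 1.87]

Iteration 1:
  c_1 = (1.080000 + 1.870000)/2 = 1.475000
  f(c_1) = f(1.475000) = 0.734047
  f(a) × f(c) < 0, new interval: [1.080000, 1.475000]
Iteration 2:
  c_2 = (1.080000 + 1.475000)/2 = 1.277500
  f(c_2) = f(1.277500) = -0.192612
  f(a) × f(c) ≥ 0, new interval: [1.277500, 1.475000]
Iteration 3:
  c_3 = (1.277500 + 1.475000)/2 = 1.376250
  f(c_3) = f(1.376250) = 0.230456
  f(a) × f(c) < 0, new interval: [1.277500, 1.376250]

After 3 iteration(s), the approximation is c_3 = 1.376250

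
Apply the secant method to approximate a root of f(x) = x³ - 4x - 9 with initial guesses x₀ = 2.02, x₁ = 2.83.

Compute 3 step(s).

f(x) = x³ - 4x - 9
x₀ = 2.02, x₁ = 2.83

Secant formula: x_{n+1} = x_n - f(x_n)(x_n - x_{n-1})/(f(x_n) - f(x_{n-1}))

Iteration 1:
  f(2.020000) = -8.837592
  f(2.830000) = 2.345187
  x_2 = 2.830000 - 2.345187×(2.830000 - 2.020000)/(2.345187 - (-8.837592))
       = 2.660132
Iteration 2:
  f(2.830000) = 2.345187
  f(2.660132) = -0.816638
  x_3 = 2.660132 - (-0.816638)×(2.660132 - 2.830000)/(-0.816638 - 2.345187)
       = 2.704005
Iteration 3:
  f(2.660132) = -0.816638
  f(2.704005) = -0.045296
  x_4 = 2.704005 - (-0.045296)×(2.704005 - 2.660132)/(-0.045296 - (-0.816638))
       = 2.706582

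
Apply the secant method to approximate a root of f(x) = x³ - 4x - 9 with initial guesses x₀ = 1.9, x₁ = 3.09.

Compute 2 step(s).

f(x) = x³ - 4x - 9
x₀ = 1.9, x₁ = 3.09

Secant formula: x_{n+1} = x_n - f(x_n)(x_n - x_{n-1})/(f(x_n) - f(x_{n-1}))

Iteration 1:
  f(1.900000) = -9.741000
  f(3.090000) = 8.143629
  x_2 = 3.090000 - 8.143629×(3.090000 - 1.900000)/(8.143629 - (-9.741000))
       = 2.548143
Iteration 2:
  f(3.090000) = 8.143629
  f(2.548143) = -2.647402
  x_3 = 2.548143 - (-2.647402)×(2.548143 - 3.090000)/(-2.647402 - 8.143629)
       = 2.681078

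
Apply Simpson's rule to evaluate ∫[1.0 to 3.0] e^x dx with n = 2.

f(x) = e^x
a = 1.0, b = 3.0, n = 2
h = (b - a)/n = 1.000000

Simpson's rule: (h/3)[f(x₀) + 4f(x₁) + 2f(x₂) + ... + f(xₙ)]

x_0 = 1.0000, f(x_0) = 2.718282, coefficient = 1
x_1 = 2.0000, f(x_1) = 7.389056, coefficient = 4
x_2 = 3.0000, f(x_2) = 20.085537, coefficient = 1

I ≈ (1.000000/3) × 52.360043 = 17.453348
Exact value: 17.367255
Error: 0.086093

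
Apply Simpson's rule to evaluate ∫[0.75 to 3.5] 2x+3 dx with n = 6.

f(x) = 2x+3
a = 0.75, b = 3.5, n = 6
h = (b - a)/n = 0.458333

Simpson's rule: (h/3)[f(x₀) + 4f(x₁) + 2f(x₂) + ... + f(xₙ)]

x_0 = 0.7500, f(x_0) = 4.500000, coefficient = 1
x_1 = 1.2083, f(x_1) = 5.416667, coefficient = 4
x_2 = 1.6667, f(x_2) = 6.333333, coefficient = 2
x_3 = 2.1250, f(x_3) = 7.250000, coefficient = 4
x_4 = 2.5833, f(x_4) = 8.166667, coefficient = 2
x_5 = 3.0417, f(x_5) = 9.083333, coefficient = 4
x_6 = 3.5000, f(x_6) = 10.000000, coefficient = 1

I ≈ (0.458333/3) × 130.500000 = 19.937500
Exact value: 19.937500
Error: 0.000000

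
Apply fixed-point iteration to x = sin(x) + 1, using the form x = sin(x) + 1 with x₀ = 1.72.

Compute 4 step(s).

Equation: x = sin(x) + 1
Fixed-point form: x = sin(x) + 1
x₀ = 1.72

x_1 = g(1.720000) = 1.988890
x_2 = g(1.988890) = 1.913865
x_3 = g(1.913865) = 1.941727
x_4 = g(1.941727) = 1.931990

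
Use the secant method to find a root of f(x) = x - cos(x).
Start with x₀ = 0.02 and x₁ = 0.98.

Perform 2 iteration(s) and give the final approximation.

f(x) = x - cos(x)
x₀ = 0.02, x₁ = 0.98

Secant formula: x_{n+1} = x_n - f(x_n)(x_n - x_{n-1})/(f(x_n) - f(x_{n-1}))

Iteration 1:
  f(0.020000) = -0.979800
  f(0.980000) = 0.422977
  x_2 = 0.980000 - 0.422977×(0.980000 - 0.020000)/(0.422977 - (-0.979800))
       = 0.690533
Iteration 2:
  f(0.980000) = 0.422977
  f(0.690533) = -0.080374
  x_3 = 0.690533 - (-0.080374)×(0.690533 - 0.980000)/(-0.080374 - 0.422977)
       = 0.736754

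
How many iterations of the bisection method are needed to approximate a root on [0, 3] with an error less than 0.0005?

We need (b-a)/2^n ≤ 0.0005
(3 - 0)/2^n ≤ 0.0005
3/2^n ≤ 0.0005
2^n ≥ 6000
n ≥ log₂(6000) = 12.55
n ≥ 13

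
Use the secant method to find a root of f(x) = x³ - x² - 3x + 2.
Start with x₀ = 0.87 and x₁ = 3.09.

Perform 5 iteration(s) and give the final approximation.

f(x) = x³ - x² - 3x + 2
x₀ = 0.87, x₁ = 3.09

Secant formula: x_{n+1} = x_n - f(x_n)(x_n - x_{n-1})/(f(x_n) - f(x_{n-1}))

Iteration 1:
  f(0.870000) = -0.708397
  f(3.090000) = 12.685529
  x_2 = 3.090000 - 12.685529×(3.090000 - 0.870000)/(12.685529 - (-0.708397))
       = 0.987415
Iteration 2:
  f(3.090000) = 12.685529
  f(0.987415) = -0.974514
  x_3 = 0.987415 - (-0.974514)×(0.987415 - 3.090000)/(-0.974514 - 12.685529)
       = 1.137414
Iteration 3:
  f(0.987415) = -0.974514
  f(1.137414) = -1.234468
  x_4 = 1.137414 - (-1.234468)×(1.137414 - 0.987415)/(-1.234468 - (-0.974514))
       = 0.425097
Iteration 4:
  f(1.137414) = -1.234468
  f(0.425097) = 0.620820
  x_5 = 0.425097 - 0.620820×(0.425097 - 1.137414)/(0.620820 - (-1.234468))
       = 0.663454
Iteration 5:
  f(0.425097) = 0.620820
  f(0.663454) = -0.138499
  x_6 = 0.663454 - (-0.138499)×(0.663454 - 0.425097)/(-0.138499 - 0.620820)
       = 0.619978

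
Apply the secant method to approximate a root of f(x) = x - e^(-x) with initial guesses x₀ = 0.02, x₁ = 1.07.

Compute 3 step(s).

f(x) = x - e^(-x)
x₀ = 0.02, x₁ = 1.07

Secant formula: x_{n+1} = x_n - f(x_n)(x_n - x_{n-1})/(f(x_n) - f(x_{n-1}))

Iteration 1:
  f(0.020000) = -0.960199
  f(1.070000) = 0.726991
  x_2 = 1.070000 - 0.726991×(1.070000 - 0.020000)/(0.726991 - (-0.960199))
       = 0.617567
Iteration 2:
  f(1.070000) = 0.726991
  f(0.617567) = 0.078312
  x_3 = 0.617567 - 0.078312×(0.617567 - 1.070000)/(0.078312 - 0.726991)
       = 0.562947
Iteration 3:
  f(0.617567) = 0.078312
  f(0.562947) = -0.006581
  x_4 = 0.562947 - (-0.006581)×(0.562947 - 0.617567)/(-0.006581 - 0.078312)
       = 0.567181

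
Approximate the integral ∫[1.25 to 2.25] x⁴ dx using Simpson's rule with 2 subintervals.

f(x) = x⁴
a = 1.25, b = 2.25, n = 2
h = (b - a)/n = 0.500000

Simpson's rule: (h/3)[f(x₀) + 4f(x₁) + 2f(x₂) + ... + f(xₙ)]

x_0 = 1.2500, f(x_0) = 2.441406, coefficient = 1
x_1 = 1.7500, f(x_1) = 9.378906, coefficient = 4
x_2 = 2.2500, f(x_2) = 25.628906, coefficient = 1

I ≈ (0.500000/3) × 65.585938 = 10.930990
Exact value: 10.922656
Error: 0.008333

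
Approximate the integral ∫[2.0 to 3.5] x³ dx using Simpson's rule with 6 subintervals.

f(x) = x³
a = 2.0, b = 3.5, n = 6
h = (b - a)/n = 0.250000

Simpson's rule: (h/3)[f(x₀) + 4f(x₁) + 2f(x₂) + ... + f(xₙ)]

x_0 = 2.0000, f(x_0) = 8.000000, coefficient = 1
x_1 = 2.2500, f(x_1) = 11.390625, coefficient = 4
x_2 = 2.5000, f(x_2) = 15.625000, coefficient = 2
x_3 = 2.7500, f(x_3) = 20.796875, coefficient = 4
x_4 = 3.0000, f(x_4) = 27.000000, coefficient = 2
x_5 = 3.2500, f(x_5) = 34.328125, coefficient = 4
x_6 = 3.5000, f(x_6) = 42.875000, coefficient = 1

I ≈ (0.250000/3) × 402.187500 = 33.515625
Exact value: 33.515625
Error: 0.000000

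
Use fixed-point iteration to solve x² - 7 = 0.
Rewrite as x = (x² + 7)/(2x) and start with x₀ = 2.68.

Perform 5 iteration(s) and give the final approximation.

Equation: x² - 7 = 0
Fixed-point form: x = (x² + 7)/(2x)
x₀ = 2.68

x_1 = g(2.680000) = 2.645970
x_2 = g(2.645970) = 2.645751
x_3 = g(2.645751) = 2.645751
x_4 = g(2.645751) = 2.645751
x_5 = g(2.645751) = 2.645751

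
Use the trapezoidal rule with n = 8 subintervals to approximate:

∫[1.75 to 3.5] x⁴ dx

f(x) = x⁴
a = 1.75, b = 3.5, n = 8
h = (b - a)/n = 0.218750

Trapezoidal rule: (h/2)[f(x₀) + 2f(x₁) + 2f(x₂) + ... + f(xₙ)]

x_0 = 1.7500, f(x_0) = 9.378906, coefficient = 1
x_1 = 1.9688, f(x_1) = 15.023194, coefficient = 2
x_2 = 2.1875, f(x_2) = 22.897720, coefficient = 2
x_3 = 2.4062, f(x_3) = 33.524552, coefficient = 2
x_4 = 2.6250, f(x_4) = 47.480713, coefficient = 2
x_5 = 2.8438, f(x_5) = 65.398179, coefficient = 2
x_6 = 3.0625, f(x_6) = 87.963882, coefficient = 2
x_7 = 3.2812, f(x_7) = 115.919709, coefficient = 2
x_8 = 3.5000, f(x_8) = 150.062500, coefficient = 1

I ≈ (0.218750/2) × 935.857307 = 102.359393
Exact value: 101.761133
Error: 0.598260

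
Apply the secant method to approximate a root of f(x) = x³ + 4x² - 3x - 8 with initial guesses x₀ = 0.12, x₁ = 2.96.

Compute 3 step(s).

f(x) = x³ + 4x² - 3x - 8
x₀ = 0.12, x₁ = 2.96

Secant formula: x_{n+1} = x_n - f(x_n)(x_n - x_{n-1})/(f(x_n) - f(x_{n-1}))

Iteration 1:
  f(0.120000) = -8.300672
  f(2.960000) = 44.100736
  x_2 = 2.960000 - 44.100736×(2.960000 - 0.120000)/(44.100736 - (-8.300672))
       = 0.569872
Iteration 2:
  f(2.960000) = 44.100736
  f(0.569872) = -8.225532
  x_3 = 0.569872 - (-8.225532)×(0.569872 - 2.960000)/(-8.225532 - 44.100736)
       = 0.945593
Iteration 3:
  f(0.569872) = -8.225532
  f(0.945593) = -6.414699
  x_4 = 0.945593 - (-6.414699)×(0.945593 - 0.569872)/(-6.414699 - (-8.225532))
       = 2.276547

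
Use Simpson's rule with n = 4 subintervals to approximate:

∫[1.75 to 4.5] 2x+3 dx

f(x) = 2x+3
a = 1.75, b = 4.5, n = 4
h = (b - a)/n = 0.687500

Simpson's rule: (h/3)[f(x₀) + 4f(x₁) + 2f(x₂) + ... + f(xₙ)]

x_0 = 1.7500, f(x_0) = 6.500000, coefficient = 1
x_1 = 2.4375, f(x_1) = 7.875000, coefficient = 4
x_2 = 3.1250, f(x_2) = 9.250000, coefficient = 2
x_3 = 3.8125, f(x_3) = 10.625000, coefficient = 4
x_4 = 4.5000, f(x_4) = 12.000000, coefficient = 1

I ≈ (0.687500/3) × 111.000000 = 25.437500
Exact value: 25.437500
Error: 0.000000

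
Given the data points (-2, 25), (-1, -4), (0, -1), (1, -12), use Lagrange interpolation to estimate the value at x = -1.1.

Lagrange interpolation formula:
P(x) = Σ yᵢ × Lᵢ(x)
where Lᵢ(x) = Π_{j≠i} (x - xⱼ)/(xᵢ - xⱼ)

L_0(-1.1) = (-1.1 - (-1))/(-2 - (-1)) × (-1.1 - 0)/(-2 - 0) × (-1.1 - 1)/(-2 - 1) = 0.038500
L_1(-1.1) = (-1.1 - (-2))/(-1 - (-2)) × (-1.1 - 0)/(-1 - 0) × (-1.1 - 1)/(-1 - 1) = 1.039500
L_2(-1.1) = (-1.1 - (-2))/(0 - (-2)) × (-1.1 - (-1))/(0 - (-1)) × (-1.1 - 1)/(0 - 1) = -0.094500
L_3(-1.1) = (-1.1 - (-2))/(1 - (-2)) × (-1.1 - (-1))/(1 - (-1)) × (-1.1 - 0)/(1 - 0) = 0.016500

P(-1.1) = 25×L_0(-1.1) + (-4)×L_1(-1.1) + (-1)×L_2(-1.1) + (-12)×L_3(-1.1)
P(-1.1) = -3.299000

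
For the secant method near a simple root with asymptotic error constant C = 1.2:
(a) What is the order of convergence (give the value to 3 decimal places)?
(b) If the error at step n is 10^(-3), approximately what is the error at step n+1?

(a) Secant method has superlinear convergence with order φ = (1+√5)/2 ≈ 1.618.
    This means |e_{n+1}| ≈ C|e_n|^1.618.

(b) With |e_n| = 10^(-3) and C = 1.2:
    |e_{n+1}| ≈ 1.2 × (10^(-3))^1.618 = 1.2 × 10^(-4.85)

(a) ≈ 1.618 (golden ratio); (b) |e_{n+1}| ≈ 1.679e-05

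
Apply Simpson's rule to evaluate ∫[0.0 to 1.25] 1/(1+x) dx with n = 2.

f(x) = 1/(1+x)
a = 0.0, b = 1.25, n = 2
h = (b - a)/n = 0.625000

Simpson's rule: (h/3)[f(x₀) + 4f(x₁) + 2f(x₂) + ... + f(xₙ)]

x_0 = 0.0000, f(x_0) = 1.000000, coefficient = 1
x_1 = 0.6250, f(x_1) = 0.615385, coefficient = 4
x_2 = 1.2500, f(x_2) = 0.444444, coefficient = 1

I ≈ (0.625000/3) × 3.905983 = 0.813746
Exact value: 0.810930
Error: 0.002816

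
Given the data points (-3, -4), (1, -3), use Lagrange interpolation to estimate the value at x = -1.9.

Lagrange interpolation formula:
P(x) = Σ yᵢ × Lᵢ(x)
where Lᵢ(x) = Π_{j≠i} (x - xⱼ)/(xᵢ - xⱼ)

L_0(-1.9) = (-1.9 - 1)/(-3 - 1) = 0.725000
L_1(-1.9) = (-1.9 - (-3))/(1 - (-3)) = 0.275000

P(-1.9) = (-4)×L_0(-1.9) + (-3)×L_1(-1.9)
P(-1.9) = -3.725000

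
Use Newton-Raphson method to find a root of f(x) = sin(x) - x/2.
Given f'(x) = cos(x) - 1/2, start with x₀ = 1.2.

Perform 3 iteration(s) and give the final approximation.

f(x) = sin(x) - x/2
f'(x) = cos(x) - 1/2
x₀ = 1.2

Newton-Raphson formula: x_{n+1} = x_n - f(x_n)/f'(x_n)

Iteration 1:
  f(1.200000) = 0.332039
  f'(1.200000) = -0.137642
  x_1 = 1.200000 - 0.332039/(-0.137642) = 3.612334
Iteration 2:
  f(3.612334) = -2.259714
  f'(3.612334) = -1.391232
  x_2 = 3.612334 - (-2.259714)/(-1.391232) = 1.988080
Iteration 3:
  f(1.988080) = -0.079847
  f'(1.988080) = -0.905279
  x_3 = 1.988080 - (-0.079847)/(-0.905279) = 1.899879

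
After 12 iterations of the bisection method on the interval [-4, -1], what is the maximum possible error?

Bisection error bound: |error| ≤ (b-a)/2^n
|error| ≤ (-1 - (-4))/2^12 = 3/2^12
|error| ≤ 0.0007324219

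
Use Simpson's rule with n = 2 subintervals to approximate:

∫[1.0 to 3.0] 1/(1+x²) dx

f(x) = 1/(1+x²)
a = 1.0, b = 3.0, n = 2
h = (b - a)/n = 1.000000

Simpson's rule: (h/3)[f(x₀) + 4f(x₁) + 2f(x₂) + ... + f(xₙ)]

x_0 = 1.0000, f(x_0) = 0.500000, coefficient = 1
x_1 = 2.0000, f(x_1) = 0.200000, coefficient = 4
x_2 = 3.0000, f(x_2) = 0.100000, coefficient = 1

I ≈ (1.000000/3) × 1.400000 = 0.466667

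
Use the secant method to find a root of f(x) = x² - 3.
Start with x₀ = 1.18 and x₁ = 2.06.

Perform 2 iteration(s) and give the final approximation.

f(x) = x² - 3
x₀ = 1.18, x₁ = 2.06

Secant formula: x_{n+1} = x_n - f(x_n)(x_n - x_{n-1})/(f(x_n) - f(x_{n-1}))

Iteration 1:
  f(1.180000) = -1.607600
  f(2.060000) = 1.243600
  x_2 = 2.060000 - 1.243600×(2.060000 - 1.180000)/(1.243600 - (-1.607600))
       = 1.676173
Iteration 2:
  f(2.060000) = 1.243600
  f(1.676173) = -0.190445
  x_3 = 1.676173 - (-0.190445)×(1.676173 - 2.060000)/(-0.190445 - 1.243600)
       = 1.727146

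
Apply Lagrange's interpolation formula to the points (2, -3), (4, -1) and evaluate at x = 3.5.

Lagrange interpolation formula:
P(x) = Σ yᵢ × Lᵢ(x)
where Lᵢ(x) = Π_{j≠i} (x - xⱼ)/(xᵢ - xⱼ)

L_0(3.5) = (3.5 - 4)/(2 - 4) = 0.250000
L_1(3.5) = (3.5 - 2)/(4 - 2) = 0.750000

P(3.5) = (-3)×L_0(3.5) + (-1)×L_1(3.5)
P(3.5) = -1.500000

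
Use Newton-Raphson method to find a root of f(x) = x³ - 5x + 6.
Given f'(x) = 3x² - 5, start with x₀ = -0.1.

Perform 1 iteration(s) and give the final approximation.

f(x) = x³ - 5x + 6
f'(x) = 3x² - 5
x₀ = -0.1

Newton-Raphson formula: x_{n+1} = x_n - f(x_n)/f'(x_n)

Iteration 1:
  f(-0.100000) = 6.499000
  f'(-0.100000) = -4.970000
  x_1 = -0.100000 - 6.499000/(-4.970000) = 1.207646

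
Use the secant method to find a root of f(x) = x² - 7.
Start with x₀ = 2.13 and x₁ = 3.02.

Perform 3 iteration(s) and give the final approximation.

f(x) = x² - 7
x₀ = 2.13, x₁ = 3.02

Secant formula: x_{n+1} = x_n - f(x_n)(x_n - x_{n-1})/(f(x_n) - f(x_{n-1}))

Iteration 1:
  f(2.130000) = -2.463100
  f(3.020000) = 2.120400
  x_2 = 3.020000 - 2.120400×(3.020000 - 2.130000)/(2.120400 - (-2.463100))
       = 2.608272
Iteration 2:
  f(3.020000) = 2.120400
  f(2.608272) = -0.196918
  x_3 = 2.608272 - (-0.196918)×(2.608272 - 3.020000)/(-0.196918 - 2.120400)
       = 2.643259
Iteration 3:
  f(2.608272) = -0.196918
  f(2.643259) = -0.013181
  x_4 = 2.643259 - (-0.013181)×(2.643259 - 2.608272)/(-0.013181 - (-0.196918))
       = 2.645769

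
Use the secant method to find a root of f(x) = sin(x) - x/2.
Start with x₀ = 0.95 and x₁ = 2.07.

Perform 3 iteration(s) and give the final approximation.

f(x) = sin(x) - x/2
x₀ = 0.95, x₁ = 2.07

Secant formula: x_{n+1} = x_n - f(x_n)(x_n - x_{n-1})/(f(x_n) - f(x_{n-1}))

Iteration 1:
  f(0.950000) = 0.338416
  f(2.070000) = -0.157036
  x_2 = 2.070000 - (-0.157036)×(2.070000 - 0.950000)/(-0.157036 - 0.338416)
       = 1.715010
Iteration 2:
  f(2.070000) = -0.157036
  f(1.715010) = 0.132114
  x_3 = 1.715010 - 0.132114×(1.715010 - 2.070000)/(0.132114 - (-0.157036))
       = 1.877207
Iteration 3:
  f(1.715010) = 0.132114
  f(1.877207) = 0.014819
  x_4 = 1.877207 - 0.014819×(1.877207 - 1.715010)/(0.014819 - 0.132114)
       = 1.897699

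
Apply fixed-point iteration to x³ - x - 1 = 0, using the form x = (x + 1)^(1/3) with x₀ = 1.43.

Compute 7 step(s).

Equation: x³ - x - 1 = 0
Fixed-point form: x = (x + 1)^(1/3)
x₀ = 1.43

x_1 = g(1.430000) = 1.344421
x_2 = g(1.344421) = 1.328450
x_3 = g(1.328450) = 1.325426
x_4 = g(1.325426) = 1.324853
x_5 = g(1.324853) = 1.324744
x_6 = g(1.324744) = 1.324723
x_7 = g(1.324723) = 1.324719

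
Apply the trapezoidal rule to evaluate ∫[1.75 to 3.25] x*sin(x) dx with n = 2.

f(x) = x*sin(x)
a = 1.75, b = 3.25, n = 2
h = (b - a)/n = 0.750000

Trapezoidal rule: (h/2)[f(x₀) + 2f(x₁) + 2f(x₂) + ... + f(xₙ)]

x_0 = 1.7500, f(x_0) = 1.721975, coefficient = 1
x_1 = 2.5000, f(x_1) = 1.496180, coefficient = 2
x_2 = 3.2500, f(x_2) = -0.351634, coefficient = 1

I ≈ (0.750000/2) × 4.362702 = 1.636013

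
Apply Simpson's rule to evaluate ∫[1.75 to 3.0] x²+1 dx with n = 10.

f(x) = x²+1
a = 1.75, b = 3.0, n = 10
h = (b - a)/n = 0.125000

Simpson's rule: (h/3)[f(x₀) + 4f(x₁) + 2f(x₂) + ... + f(xₙ)]

x_0 = 1.7500, f(x_0) = 4.062500, coefficient = 1
x_1 = 1.8750, f(x_1) = 4.515625, coefficient = 4
x_2 = 2.0000, f(x_2) = 5.000000, coefficient = 2
x_3 = 2.1250, f(x_3) = 5.515625, coefficient = 4
x_4 = 2.2500, f(x_4) = 6.062500, coefficient = 2
x_5 = 2.3750, f(x_5) = 6.640625, coefficient = 4
x_6 = 2.5000, f(x_6) = 7.250000, coefficient = 2
x_7 = 2.6250, f(x_7) = 7.890625, coefficient = 4
x_8 = 2.7500, f(x_8) = 8.562500, coefficient = 2
x_9 = 2.8750, f(x_9) = 9.265625, coefficient = 4
x_10 = 3.0000, f(x_10) = 10.000000, coefficient = 1

I ≈ (0.125000/3) × 203.125000 = 8.463542
Exact value: 8.463542
Error: 0.000000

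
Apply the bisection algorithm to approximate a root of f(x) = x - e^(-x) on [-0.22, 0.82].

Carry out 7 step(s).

f(x) = x - e^(-x)
Initial interval: [-0.22, 0.82]

Iteration 1:
  c_1 = (-0.220000 + 0.820000)/2 = 0.300000
  f(c_1) = f(0.300000) = -0.440818
  f(a) × f(c) ≥ 0, new interval: [0.300000, 0.820000]
Iteration 2:
  c_2 = (0.300000 + 0.820000)/2 = 0.560000
  f(c_2) = f(0.560000) = -0.011209
  f(a) × f(c) ≥ 0, new interval: [0.560000, 0.820000]
Iteration 3:
  c_3 = (0.560000 + 0.820000)/2 = 0.690000
  f(c_3) = f(0.690000) = 0.188424
  f(a) × f(c) < 0, new interval: [0.560000, 0.690000]
Iteration 4:
  c_4 = (0.560000 + 0.690000)/2 = 0.625000
  f(c_4) = f(0.625000) = 0.089739
  f(a) × f(c) < 0, new interval: [0.560000, 0.625000]
Iteration 5:
  c_5 = (0.560000 + 0.625000)/2 = 0.592500
  f(c_5) = f(0.592500) = 0.039557
  f(a) × f(c) < 0, new interval: [0.560000, 0.592500]
Iteration 6:
  c_6 = (0.560000 + 0.592500)/2 = 0.576250
  f(c_6) = f(0.576250) = 0.014248
  f(a) × f(c) < 0, new interval: [0.560000, 0.576250]
Iteration 7:
  c_7 = (0.560000 + 0.576250)/2 = 0.568125
  f(c_7) = f(0.568125) = 0.001538
  f(a) × f(c) < 0, new interval: [0.560000, 0.568125]

After 7 iteration(s), the approximation is c_7 = 0.568125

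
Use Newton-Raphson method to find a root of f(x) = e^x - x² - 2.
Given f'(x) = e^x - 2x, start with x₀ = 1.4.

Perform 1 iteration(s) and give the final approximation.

f(x) = e^x - x² - 2
f'(x) = e^x - 2x
x₀ = 1.4

Newton-Raphson formula: x_{n+1} = x_n - f(x_n)/f'(x_n)

Iteration 1:
  f(1.400000) = 0.095200
  f'(1.400000) = 1.255200
  x_1 = 1.400000 - 0.095200/1.255200 = 1.324156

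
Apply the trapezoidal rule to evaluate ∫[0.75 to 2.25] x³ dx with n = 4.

f(x) = x³
a = 0.75, b = 2.25, n = 4
h = (b - a)/n = 0.375000

Trapezoidal rule: (h/2)[f(x₀) + 2f(x₁) + 2f(x₂) + ... + f(xₙ)]

x_0 = 0.7500, f(x_0) = 0.421875, coefficient = 1
x_1 = 1.1250, f(x_1) = 1.423828, coefficient = 2
x_2 = 1.5000, f(x_2) = 3.375000, coefficient = 2
x_3 = 1.8750, f(x_3) = 6.591797, coefficient = 2
x_4 = 2.2500, f(x_4) = 11.390625, coefficient = 1

I ≈ (0.375000/2) × 34.593750 = 6.486328
Exact value: 6.328125
Error: 0.158203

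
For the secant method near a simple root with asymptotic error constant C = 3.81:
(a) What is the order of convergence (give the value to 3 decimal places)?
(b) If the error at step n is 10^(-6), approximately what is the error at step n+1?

(a) Secant method has superlinear convergence with order φ = (1+√5)/2 ≈ 1.618.
    This means |e_{n+1}| ≈ C|e_n|^1.618.

(b) With |e_n| = 10^(-6) and C = 3.81:
    |e_{n+1}| ≈ 3.81 × (10^(-6))^1.618 = 3.81 × 10^(-9.71)

(a) ≈ 1.618 (golden ratio); (b) |e_{n+1}| ≈ 7.460e-10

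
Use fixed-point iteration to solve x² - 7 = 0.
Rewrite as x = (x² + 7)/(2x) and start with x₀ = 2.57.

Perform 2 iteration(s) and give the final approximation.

Equation: x² - 7 = 0
Fixed-point form: x = (x² + 7)/(2x)
x₀ = 2.57

x_1 = g(2.570000) = 2.646868
x_2 = g(2.646868) = 2.645752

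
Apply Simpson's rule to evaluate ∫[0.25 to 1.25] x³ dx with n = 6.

f(x) = x³
a = 0.25, b = 1.25, n = 6
h = (b - a)/n = 0.166667

Simpson's rule: (h/3)[f(x₀) + 4f(x₁) + 2f(x₂) + ... + f(xₙ)]

x_0 = 0.2500, f(x_0) = 0.015625, coefficient = 1
x_1 = 0.4167, f(x_1) = 0.072338, coefficient = 4
x_2 = 0.5833, f(x_2) = 0.198495, coefficient = 2
x_3 = 0.7500, f(x_3) = 0.421875, coefficient = 4
x_4 = 0.9167, f(x_4) = 0.770255, coefficient = 2
x_5 = 1.0833, f(x_5) = 1.271412, coefficient = 4
x_6 = 1.2500, f(x_6) = 1.953125, coefficient = 1

I ≈ (0.166667/3) × 10.968750 = 0.609375
Exact value: 0.609375
Error: 0.000000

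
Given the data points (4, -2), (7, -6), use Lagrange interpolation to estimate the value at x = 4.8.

Lagrange interpolation formula:
P(x) = Σ yᵢ × Lᵢ(x)
where Lᵢ(x) = Π_{j≠i} (x - xⱼ)/(xᵢ - xⱼ)

L_0(4.8) = (4.8 - 7)/(4 - 7) = 0.733333
L_1(4.8) = (4.8 - 4)/(7 - 4) = 0.266667

P(4.8) = (-2)×L_0(4.8) + (-6)×L_1(4.8)
P(4.8) = -3.066667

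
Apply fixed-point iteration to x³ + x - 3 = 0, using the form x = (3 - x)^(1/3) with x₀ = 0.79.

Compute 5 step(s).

Equation: x³ + x - 3 = 0
Fixed-point form: x = (3 - x)^(1/3)
x₀ = 0.79

x_1 = g(0.790000) = 1.302559
x_2 = g(1.302559) = 1.192884
x_3 = g(1.192884) = 1.218041
x_4 = g(1.218041) = 1.212363
x_5 = g(1.212363) = 1.213649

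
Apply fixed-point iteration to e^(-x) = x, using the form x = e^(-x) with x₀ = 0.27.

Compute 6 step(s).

Equation: e^(-x) = x
Fixed-point form: x = e^(-x)
x₀ = 0.27

x_1 = g(0.270000) = 0.763379
x_2 = g(0.763379) = 0.466089
x_3 = g(0.466089) = 0.627452
x_4 = g(0.627452) = 0.533951
x_5 = g(0.533951) = 0.586284
x_6 = g(0.586284) = 0.556391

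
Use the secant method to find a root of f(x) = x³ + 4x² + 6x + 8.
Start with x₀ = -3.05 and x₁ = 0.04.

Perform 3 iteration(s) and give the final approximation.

f(x) = x³ + 4x² + 6x + 8
x₀ = -3.05, x₁ = 0.04

Secant formula: x_{n+1} = x_n - f(x_n)(x_n - x_{n-1})/(f(x_n) - f(x_{n-1}))

Iteration 1:
  f(-3.050000) = -1.462625
  f(0.040000) = 8.246464
  x_2 = 0.040000 - 8.246464×(0.040000 - (-3.050000))/(8.246464 - (-1.462625))
       = -2.584507
Iteration 2:
  f(0.040000) = 8.246464
  f(-2.584507) = 1.947992
  x_3 = -2.584507 - 1.947992×(-2.584507 - 0.040000)/(1.947992 - 8.246464)
       = -3.396215
Iteration 3:
  f(-2.584507) = 1.947992
  f(-3.396215) = -5.413069
  x_4 = -3.396215 - (-5.413069)×(-3.396215 - (-2.584507))/(-5.413069 - 1.947992)
       = -2.799313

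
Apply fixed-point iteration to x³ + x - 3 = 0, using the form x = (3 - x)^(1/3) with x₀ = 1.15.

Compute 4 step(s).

Equation: x³ + x - 3 = 0
Fixed-point form: x = (3 - x)^(1/3)
x₀ = 1.15

x_1 = g(1.150000) = 1.227601
x_2 = g(1.227601) = 1.210191
x_3 = g(1.210191) = 1.214140
x_4 = g(1.214140) = 1.213247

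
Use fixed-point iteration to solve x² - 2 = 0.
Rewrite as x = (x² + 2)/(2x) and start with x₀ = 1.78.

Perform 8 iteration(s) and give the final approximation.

Equation: x² - 2 = 0
Fixed-point form: x = (x² + 2)/(2x)
x₀ = 1.78

x_1 = g(1.780000) = 1.451798
x_2 = g(1.451798) = 1.414700
x_3 = g(1.414700) = 1.414214
x_4 = g(1.414214) = 1.414214
x_5 = g(1.414214) = 1.414214
x_6 = g(1.414214) = 1.414214
x_7 = g(1.414214) = 1.414214
x_8 = g(1.414214) = 1.414214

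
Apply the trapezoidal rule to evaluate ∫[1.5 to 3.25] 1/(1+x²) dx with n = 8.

f(x) = 1/(1+x²)
a = 1.5, b = 3.25, n = 8
h = (b - a)/n = 0.218750

Trapezoidal rule: (h/2)[f(x₀) + 2f(x₁) + 2f(x₂) + ... + f(xₙ)]

x_0 = 1.5000, f(x_0) = 0.307692, coefficient = 1
x_1 = 1.7188, f(x_1) = 0.252902, coefficient = 2
x_2 = 1.9375, f(x_2) = 0.210353, coefficient = 2
x_3 = 2.1562, f(x_3) = 0.177010, coefficient = 2
x_4 = 2.3750, f(x_4) = 0.150588, coefficient = 2
x_5 = 2.5938, f(x_5) = 0.129407, coefficient = 2
x_6 = 2.8125, f(x_6) = 0.112231, coefficient = 2
x_7 = 3.0312, f(x_7) = 0.098150, coefficient = 2
x_8 = 3.2500, f(x_8) = 0.086486, coefficient = 1

I ≈ (0.218750/2) × 2.655463 = 0.290441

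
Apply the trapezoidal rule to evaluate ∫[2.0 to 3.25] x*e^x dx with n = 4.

f(x) = x*e^x
a = 2.0, b = 3.25, n = 4
h = (b - a)/n = 0.312500

Trapezoidal rule: (h/2)[f(x₀) + 2f(x₁) + 2f(x₂) + ... + f(xₙ)]

x_0 = 2.0000, f(x_0) = 14.778112, coefficient = 1
x_1 = 2.3125, f(x_1) = 23.355423, coefficient = 2
x_2 = 2.6250, f(x_2) = 36.237007, coefficient = 2
x_3 = 2.9375, f(x_3) = 55.426559, coefficient = 2
x_4 = 3.2500, f(x_4) = 83.818605, coefficient = 1

I ≈ (0.312500/2) × 328.634694 = 51.349171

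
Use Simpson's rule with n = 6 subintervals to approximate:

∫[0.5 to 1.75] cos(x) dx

f(x) = cos(x)
a = 0.5, b = 1.75, n = 6
h = (b - a)/n = 0.208333

Simpson's rule: (h/3)[f(x₀) + 4f(x₁) + 2f(x₂) + ... + f(xₙ)]

x_0 = 0.5000, f(x_0) = 0.877583, coefficient = 1
x_1 = 0.7083, f(x_1) = 0.759447, coefficient = 4
x_2 = 0.9167, f(x_2) = 0.608469, coefficient = 2
x_3 = 1.1250, f(x_3) = 0.431177, coefficient = 4
x_4 = 1.3333, f(x_4) = 0.235238, coefficient = 2
x_5 = 1.5417, f(x_5) = 0.029126, coefficient = 4
x_6 = 1.7500, f(x_6) = -0.178246, coefficient = 1

I ≈ (0.208333/3) × 7.265746 = 0.504566
Exact value: 0.504560
Error: 0.000005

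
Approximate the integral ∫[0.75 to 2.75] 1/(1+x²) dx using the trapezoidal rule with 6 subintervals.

f(x) = 1/(1+x²)
a = 0.75, b = 2.75, n = 6
h = (b - a)/n = 0.333333

Trapezoidal rule: (h/2)[f(x₀) + 2f(x₁) + 2f(x₂) + ... + f(xₙ)]

x_0 = 0.7500, f(x_0) = 0.640000, coefficient = 1
x_1 = 1.0833, f(x_1) = 0.460064, coefficient = 2
x_2 = 1.4167, f(x_2) = 0.332564, coefficient = 2
x_3 = 1.7500, f(x_3) = 0.246154, coefficient = 2
x_4 = 2.0833, f(x_4) = 0.187256, coefficient = 2
x_5 = 2.4167, f(x_5) = 0.146193, coefficient = 2
x_6 = 2.7500, f(x_6) = 0.116788, coefficient = 1

I ≈ (0.333333/2) × 3.501249 = 0.583541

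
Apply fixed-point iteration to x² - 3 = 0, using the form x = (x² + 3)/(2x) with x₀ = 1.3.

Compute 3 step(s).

Equation: x² - 3 = 0
Fixed-point form: x = (x² + 3)/(2x)
x₀ = 1.3

x_1 = g(1.300000) = 1.803846
x_2 = g(1.803846) = 1.733480
x_3 = g(1.733480) = 1.732051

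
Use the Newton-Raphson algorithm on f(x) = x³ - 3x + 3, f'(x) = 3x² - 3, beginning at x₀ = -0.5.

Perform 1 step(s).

f(x) = x³ - 3x + 3
f'(x) = 3x² - 3
x₀ = -0.5

Newton-Raphson formula: x_{n+1} = x_n - f(x_n)/f'(x_n)

Iteration 1:
  f(-0.500000) = 4.375000
  f'(-0.500000) = -2.250000
  x_1 = -0.500000 - 4.375000/(-2.250000) = 1.444444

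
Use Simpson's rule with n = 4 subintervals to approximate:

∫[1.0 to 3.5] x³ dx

f(x) = x³
a = 1.0, b = 3.5, n = 4
h = (b - a)/n = 0.625000

Simpson's rule: (h/3)[f(x₀) + 4f(x₁) + 2f(x₂) + ... + f(xₙ)]

x_0 = 1.0000, f(x_0) = 1.000000, coefficient = 1
x_1 = 1.6250, f(x_1) = 4.291016, coefficient = 4
x_2 = 2.2500, f(x_2) = 11.390625, coefficient = 2
x_3 = 2.8750, f(x_3) = 23.763672, coefficient = 4
x_4 = 3.5000, f(x_4) = 42.875000, coefficient = 1

I ≈ (0.625000/3) × 178.875000 = 37.265625
Exact value: 37.265625
Error: 0.000000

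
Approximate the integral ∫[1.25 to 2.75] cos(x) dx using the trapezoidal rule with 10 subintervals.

f(x) = cos(x)
a = 1.25, b = 2.75, n = 10
h = (b - a)/n = 0.150000

Trapezoidal rule: (h/2)[f(x₀) + 2f(x₁) + 2f(x₂) + ... + f(xₙ)]

x_0 = 1.2500, f(x_0) = 0.315322, coefficient = 1
x_1 = 1.4000, f(x_1) = 0.169967, coefficient = 2
x_2 = 1.5500, f(x_2) = 0.020795, coefficient = 2
x_3 = 1.7000, f(x_3) = -0.128844, coefficient = 2
x_4 = 1.8500, f(x_4) = -0.275590, coefficient = 2
x_5 = 2.0000, f(x_5) = -0.416147, coefficient = 2
x_6 = 2.1500, f(x_6) = -0.547358, coefficient = 2
x_7 = 2.3000, f(x_7) = -0.666276, coefficient = 2
x_8 = 2.4500, f(x_8) = -0.770231, coefficient = 2
x_9 = 2.6000, f(x_9) = -0.856889, coefficient = 2
x_10 = 2.7500, f(x_10) = -0.924302, coefficient = 1

I ≈ (0.150000/2) × -7.550127 = -0.566259
Exact value: -0.567324
Error: 0.001064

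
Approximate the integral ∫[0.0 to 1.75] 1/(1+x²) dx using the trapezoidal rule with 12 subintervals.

f(x) = 1/(1+x²)
a = 0.0, b = 1.75, n = 12
h = (b - a)/n = 0.145833

Trapezoidal rule: (h/2)[f(x₀) + 2f(x₁) + 2f(x₂) + ... + f(xₙ)]

x_0 = 0.0000, f(x_0) = 1.000000, coefficient = 1
x_1 = 0.1458, f(x_1) = 0.979176, coefficient = 2
x_2 = 0.2917, f(x_2) = 0.921600, coefficient = 2
x_3 = 0.4375, f(x_3) = 0.839344, coefficient = 2
x_4 = 0.5833, f(x_4) = 0.746114, coefficient = 2
x_5 = 0.7292, f(x_5) = 0.652876, coefficient = 2
x_6 = 0.8750, f(x_6) = 0.566372, coefficient = 2
x_7 = 1.0208, f(x_7) = 0.489692, coefficient = 2
x_8 = 1.1667, f(x_8) = 0.423529, coefficient = 2
x_9 = 1.3125, f(x_9) = 0.367288, coefficient = 2
x_10 = 1.4583, f(x_10) = 0.319822, coefficient = 2
x_11 = 1.6042, f(x_11) = 0.279849, coefficient = 2
x_12 = 1.7500, f(x_12) = 0.246154, coefficient = 1

I ≈ (0.145833/2) × 14.417480 = 1.051275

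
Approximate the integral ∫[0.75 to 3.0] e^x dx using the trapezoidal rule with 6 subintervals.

f(x) = e^x
a = 0.75, b = 3.0, n = 6
h = (b - a)/n = 0.375000

Trapezoidal rule: (h/2)[f(x₀) + 2f(x₁) + 2f(x₂) + ... + f(xₙ)]

x_0 = 0.7500, f(x_0) = 2.117000, coefficient = 1
x_1 = 1.1250, f(x_1) = 3.080217, coefficient = 2
x_2 = 1.5000, f(x_2) = 4.481689, coefficient = 2
x_3 = 1.8750, f(x_3) = 6.520819, coefficient = 2
x_4 = 2.2500, f(x_4) = 9.487736, coefficient = 2
x_5 = 2.6250, f(x_5) = 13.804574, coefficient = 2
x_6 = 3.0000, f(x_6) = 20.085537, coefficient = 1

I ≈ (0.375000/2) × 96.952607 = 18.178614
Exact value: 17.968537
Error: 0.210077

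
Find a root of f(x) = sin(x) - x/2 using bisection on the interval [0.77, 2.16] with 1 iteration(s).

f(x) = sin(x) - x/2
Initial interval: [0.77, 2.16]

Iteration 1:
  c_1 = (0.770000 + 2.160000)/2 = 1.465000
  f(c_1) = f(1.465000) = 0.261909
  f(a) × f(c) ≥ 0, new interval: [1.465000, 2.160000]

After 1 iteration(s), the approximation is c_1 = 1.465000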